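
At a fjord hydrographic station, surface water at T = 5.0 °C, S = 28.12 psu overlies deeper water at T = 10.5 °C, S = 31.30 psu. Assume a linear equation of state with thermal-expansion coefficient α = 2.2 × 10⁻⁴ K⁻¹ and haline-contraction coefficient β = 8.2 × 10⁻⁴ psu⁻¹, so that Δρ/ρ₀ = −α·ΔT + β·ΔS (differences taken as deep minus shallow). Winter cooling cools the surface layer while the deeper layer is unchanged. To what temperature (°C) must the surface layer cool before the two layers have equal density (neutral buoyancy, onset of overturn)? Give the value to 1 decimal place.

Neutral buoyancy requires Δρ = 0, i.e. −α(T_deep − T_surf′) + β(S_deep − S_surf) = 0.
T_surf′ = T_deep − (β/α)·ΔS = 10.5 − (8.2 × 10⁻⁴/2.2 × 10⁻⁴)·(+3.18) = -1.353 °C.
Cooling required: 5.0 − (-1.353) = 6.353 °C.

-1.4 °C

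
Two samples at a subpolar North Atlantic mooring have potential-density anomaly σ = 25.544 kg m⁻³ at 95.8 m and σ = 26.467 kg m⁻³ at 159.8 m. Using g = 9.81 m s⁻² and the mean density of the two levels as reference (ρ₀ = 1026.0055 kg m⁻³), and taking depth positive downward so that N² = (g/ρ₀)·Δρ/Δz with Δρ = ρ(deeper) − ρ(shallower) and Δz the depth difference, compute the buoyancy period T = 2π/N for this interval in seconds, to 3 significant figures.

Δρ = 1026.467 − 1025.544 = 0.923 kg m⁻³ over Δz = 159.8 − 95.8 = 64 m.
N² = (9.81/1026.0055) × (0.923/64) = 1.3789 × 10⁻⁴ s⁻².
N = √(1.3789 × 10⁻⁴) = 0.011743 rad s⁻¹, so T = 2π/N = 535.06 s ≈ 535 s.

535 s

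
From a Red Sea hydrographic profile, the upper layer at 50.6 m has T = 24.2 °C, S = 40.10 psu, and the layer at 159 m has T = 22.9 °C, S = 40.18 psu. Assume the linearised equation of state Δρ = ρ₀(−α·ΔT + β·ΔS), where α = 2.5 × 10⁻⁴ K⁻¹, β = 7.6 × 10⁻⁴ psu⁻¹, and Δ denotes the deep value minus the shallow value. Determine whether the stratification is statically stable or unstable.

ΔT = 22.9 − 24.2 = -1.3 K and ΔS = 40.18 − 40.10 = +0.08 psu (deep − shallow).
−αΔT = 3.25 × 10⁻⁴; βΔS = 6.08 × 10⁻⁵; sum Δρ/ρ₀ = 3.858 × 10⁻⁴.
Δρ/ρ₀ > 0, so Δρ > 0: deeper water is denser → statically stable.

stable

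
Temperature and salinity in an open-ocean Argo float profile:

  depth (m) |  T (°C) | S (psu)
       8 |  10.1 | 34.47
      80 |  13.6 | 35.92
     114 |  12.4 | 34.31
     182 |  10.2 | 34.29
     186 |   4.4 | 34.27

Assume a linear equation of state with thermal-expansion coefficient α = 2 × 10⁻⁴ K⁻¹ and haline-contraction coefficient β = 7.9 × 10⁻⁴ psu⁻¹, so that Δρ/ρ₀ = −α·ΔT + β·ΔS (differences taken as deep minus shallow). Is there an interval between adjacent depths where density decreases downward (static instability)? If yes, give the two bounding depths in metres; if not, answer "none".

Evaluate Δρ/ρ₀ = −αΔT + βΔS across each adjacent pair:
  8–80 m: −αΔT+βΔS = −(2 × 10⁻⁴)(+3.5)+(7.9 × 10⁻⁴)(+1.45) = 4.5 × 10⁻⁴ → stable
  80–114 m: −αΔT+βΔS = −(2 × 10⁻⁴)(-1.2)+(7.9 × 10⁻⁴)(-1.61) = -1.0 × 10⁻³ → UNSTABLE
  114–182 m: −αΔT+βΔS = −(2 × 10⁻⁴)(-2.2)+(7.9 × 10⁻⁴)(-0.02) = 4.2 × 10⁻⁴ → stable
  182–186 m: −αΔT+βΔS = −(2 × 10⁻⁴)(-5.8)+(7.9 × 10⁻⁴)(-0.02) = 1.1 × 10⁻³ → stable
The 80–114 m interval has Δρ < 0: lighter water underlies denser water.

80–114 m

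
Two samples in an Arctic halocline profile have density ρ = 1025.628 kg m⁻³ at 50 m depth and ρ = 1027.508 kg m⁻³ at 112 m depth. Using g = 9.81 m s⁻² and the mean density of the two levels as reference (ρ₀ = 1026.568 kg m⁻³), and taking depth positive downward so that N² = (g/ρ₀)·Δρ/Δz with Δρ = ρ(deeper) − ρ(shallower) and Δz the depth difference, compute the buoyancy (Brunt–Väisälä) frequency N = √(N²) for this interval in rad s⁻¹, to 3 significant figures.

0.0170 rad s⁻¹

Δρ = 1027.508 − 1025.628 = 1.880 kg m⁻³ over Δz = 112 − 50 = 62 m.
N² = (9.81/1026.568) × (1.880/62) = 2.8977 × 10⁻⁴ s⁻².
N = √(2.8977 × 10⁻⁴) = 0.017023 rad s⁻¹ ≈ 0.0170 rad s⁻¹.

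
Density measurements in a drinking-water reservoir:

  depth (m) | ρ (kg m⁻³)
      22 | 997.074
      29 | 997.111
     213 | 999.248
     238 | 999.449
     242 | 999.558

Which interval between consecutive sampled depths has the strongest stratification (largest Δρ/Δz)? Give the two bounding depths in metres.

238–242 m

Compute the density gradient over each adjacent pair:
  22–29 m: Δρ/Δz = 0.037/7 = 5.3 × 10⁻³ kg m⁻⁴
  29–213 m: Δρ/Δz = 2.137/184 = 0.012 kg m⁻⁴
  213–238 m: Δρ/Δz = 0.201/25 = 8.0 × 10⁻³ kg m⁻⁴
  238–242 m: Δρ/Δz = 0.109/4 = 0.027 kg m⁻⁴
The largest gradient is in the 238–242 m interval — the pycnocline.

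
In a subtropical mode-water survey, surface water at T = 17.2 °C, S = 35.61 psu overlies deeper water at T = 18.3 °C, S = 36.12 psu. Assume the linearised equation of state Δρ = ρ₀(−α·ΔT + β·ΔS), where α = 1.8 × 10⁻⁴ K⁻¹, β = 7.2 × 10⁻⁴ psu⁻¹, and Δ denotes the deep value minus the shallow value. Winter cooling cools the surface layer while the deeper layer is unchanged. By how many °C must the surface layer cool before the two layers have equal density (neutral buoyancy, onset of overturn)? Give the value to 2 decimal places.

Neutral buoyancy requires Δρ = 0, i.e. −α(T_deep − T_surf′) + β(S_deep − S_surf) = 0.
T_surf′ = T_deep − (β/α)·ΔS = 18.3 − (7.2 × 10⁻⁴/1.8 × 10⁻⁴)·(+0.51) = 16.2600 °C.
Cooling required: 17.2 − (16.2600) = 0.9400 °C.

0.94 °C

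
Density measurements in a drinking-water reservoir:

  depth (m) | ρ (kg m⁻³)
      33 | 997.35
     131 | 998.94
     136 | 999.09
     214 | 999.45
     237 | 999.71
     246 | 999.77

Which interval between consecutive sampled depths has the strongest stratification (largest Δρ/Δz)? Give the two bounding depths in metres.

131–136 m

Compute the density gradient over each adjacent pair:
  33–131 m: Δρ/Δz = 1.59/98 = 0.016 kg m⁻⁴
  131–136 m: Δρ/Δz = 0.15/5 = 0.030 kg m⁻⁴
  136–214 m: Δρ/Δz = 0.36/78 = 4.6 × 10⁻³ kg m⁻⁴
  214–237 m: Δρ/Δz = 0.26/23 = 0.011 kg m⁻⁴
  237–246 m: Δρ/Δz = 0.06/9 = 6.7 × 10⁻³ kg m⁻⁴
The largest gradient is in the 131–136 m interval — the pycnocline.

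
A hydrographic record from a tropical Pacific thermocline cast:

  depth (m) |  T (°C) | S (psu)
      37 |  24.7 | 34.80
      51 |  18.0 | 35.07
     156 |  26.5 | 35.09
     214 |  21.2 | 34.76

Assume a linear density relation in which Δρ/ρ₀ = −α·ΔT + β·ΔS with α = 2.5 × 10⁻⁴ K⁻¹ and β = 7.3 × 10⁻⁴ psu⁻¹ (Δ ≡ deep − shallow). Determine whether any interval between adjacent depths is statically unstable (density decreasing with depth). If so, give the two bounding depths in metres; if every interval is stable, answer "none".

Evaluate Δρ/ρ₀ = −αΔT + βΔS across each adjacent pair:
  37–51 m: −αΔT+βΔS = −(2.5 × 10⁻⁴)(-6.7)+(7.3 × 10⁻⁴)(+0.27) = 1.9 × 10⁻³ → stable
  51–156 m: −αΔT+βΔS = −(2.5 × 10⁻⁴)(+8.5)+(7.3 × 10⁻⁴)(+0.02) = -2.1 × 10⁻³ → UNSTABLE
  156–214 m: −αΔT+βΔS = −(2.5 × 10⁻⁴)(-5.3)+(7.3 × 10⁻⁴)(-0.33) = 1.1 × 10⁻³ → stable
The 51–156 m interval has Δρ < 0: lighter water underlies denser water.

51–156 m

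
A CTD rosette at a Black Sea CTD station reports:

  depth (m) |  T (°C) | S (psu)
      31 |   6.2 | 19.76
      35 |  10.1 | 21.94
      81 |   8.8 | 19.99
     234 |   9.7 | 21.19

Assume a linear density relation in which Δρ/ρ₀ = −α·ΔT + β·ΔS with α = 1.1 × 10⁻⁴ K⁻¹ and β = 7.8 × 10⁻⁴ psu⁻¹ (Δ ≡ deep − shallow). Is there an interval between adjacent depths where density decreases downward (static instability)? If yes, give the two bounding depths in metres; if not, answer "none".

Evaluate Δρ/ρ₀ = −αΔT + βΔS across each adjacent pair:
  31–35 m: −αΔT+βΔS = −(1.1 × 10⁻⁴)(+3.9)+(7.8 × 10⁻⁴)(+2.18) = 1.3 × 10⁻³ → stable
  35–81 m: −αΔT+βΔS = −(1.1 × 10⁻⁴)(-1.3)+(7.8 × 10⁻⁴)(-1.95) = -1.4 × 10⁻³ → UNSTABLE
  81–234 m: −αΔT+βΔS = −(1.1 × 10⁻⁴)(+0.9)+(7.8 × 10⁻⁴)(+1.20) = 8.4 × 10⁻⁴ → stable
The 35–81 m interval has Δρ < 0: lighter water underlies denser water.

35–81 m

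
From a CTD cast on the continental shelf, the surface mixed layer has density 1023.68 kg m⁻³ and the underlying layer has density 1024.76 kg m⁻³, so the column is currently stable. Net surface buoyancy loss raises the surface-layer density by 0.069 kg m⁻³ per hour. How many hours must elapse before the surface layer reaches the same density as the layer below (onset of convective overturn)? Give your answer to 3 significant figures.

15.7 hours

Density deficit of the surface layer: 1024.76 − 1023.68 = 1.08 kg m⁻³.
Required change = 1.08 / 0.069 = 15.7 hours.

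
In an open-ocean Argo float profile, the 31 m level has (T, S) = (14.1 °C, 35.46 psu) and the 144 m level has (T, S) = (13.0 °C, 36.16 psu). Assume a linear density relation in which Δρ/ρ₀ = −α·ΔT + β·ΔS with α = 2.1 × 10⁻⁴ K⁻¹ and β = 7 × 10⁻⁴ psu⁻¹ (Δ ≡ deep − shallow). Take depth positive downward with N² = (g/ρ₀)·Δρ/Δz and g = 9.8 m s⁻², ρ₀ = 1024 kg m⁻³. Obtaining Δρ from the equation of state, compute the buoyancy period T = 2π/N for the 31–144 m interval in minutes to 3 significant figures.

13.2 min

ΔT = -1.1 K, ΔS = +0.70 psu (deep − shallow).
Δρ/ρ₀ = −αΔT + βΔS = 2.31 × 10⁻⁴ + 4.90 × 10⁻⁴ = 7.21 × 10⁻⁴, so Δρ ≈ 0.7383 kg m⁻³.
N² = (g/ρ₀)·Δρ/Δz = g·(Δρ/ρ₀)/Δz = 9.8 × 7.21 × 10⁻⁴ / 113 = 6.2529 × 10⁻⁵ s⁻².
N = √(6.2529 × 10⁻⁵) = 7.9075 × 10⁻³ rad s⁻¹ → T = 2π/N = 794.59 s = 13.243 min ≈ 13.2 min.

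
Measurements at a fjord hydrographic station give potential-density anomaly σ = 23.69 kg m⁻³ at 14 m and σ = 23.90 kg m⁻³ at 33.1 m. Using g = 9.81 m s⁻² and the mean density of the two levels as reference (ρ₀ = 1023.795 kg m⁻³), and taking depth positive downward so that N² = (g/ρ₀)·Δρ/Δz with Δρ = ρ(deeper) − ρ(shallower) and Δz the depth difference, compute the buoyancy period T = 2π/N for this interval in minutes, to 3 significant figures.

10.2 min

Δρ = 1023.90 − 1023.69 = 0.21 kg m⁻³ over Δz = 33.1 − 14 = 19.1 m.
N² = (9.81/1023.795) × (0.21/19.1) = 1.0535 × 10⁻⁴ s⁻².
N = √(1.0535 × 10⁻⁴) = 0.010264 rad s⁻¹, so T = 2π/N = 612.16 s = 10.203 min ≈ 10.2 min.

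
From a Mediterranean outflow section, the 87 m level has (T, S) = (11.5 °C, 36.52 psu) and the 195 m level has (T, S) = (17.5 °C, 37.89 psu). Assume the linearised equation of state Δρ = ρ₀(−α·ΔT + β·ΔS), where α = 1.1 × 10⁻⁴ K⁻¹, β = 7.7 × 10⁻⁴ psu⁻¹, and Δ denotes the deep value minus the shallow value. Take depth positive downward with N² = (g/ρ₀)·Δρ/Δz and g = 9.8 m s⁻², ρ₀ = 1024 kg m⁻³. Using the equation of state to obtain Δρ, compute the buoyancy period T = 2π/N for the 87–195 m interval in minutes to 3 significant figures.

17.5 min

ΔT = +6.0 K, ΔS = +1.37 psu (deep − shallow).
Δρ/ρ₀ = −αΔT + βΔS = -6.60 × 10⁻⁴ + 1.0549 × 10⁻³ = 3.949 × 10⁻⁴, so Δρ ≈ 0.4044 kg m⁻³.
N² = (g/ρ₀)·Δρ/Δz = g·(Δρ/ρ₀)/Δz = 9.8 × 3.949 × 10⁻⁴ / 108 = 3.5834 × 10⁻⁵ s⁻².
N = √(3.5834 × 10⁻⁵) = 5.9862 × 10⁻³ rad s⁻¹ → T = 2π/N = 1.0496 × 10³ s = 17.493 min ≈ 17.5 min.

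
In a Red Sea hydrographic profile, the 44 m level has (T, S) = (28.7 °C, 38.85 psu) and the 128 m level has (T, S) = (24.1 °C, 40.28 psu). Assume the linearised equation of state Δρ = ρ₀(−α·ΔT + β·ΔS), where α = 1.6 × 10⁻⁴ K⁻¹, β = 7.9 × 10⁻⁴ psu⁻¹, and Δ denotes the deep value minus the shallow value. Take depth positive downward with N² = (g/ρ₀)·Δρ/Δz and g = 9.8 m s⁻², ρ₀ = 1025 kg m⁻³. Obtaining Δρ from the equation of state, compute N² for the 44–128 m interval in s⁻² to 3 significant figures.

2.18 × 10⁻⁴ s⁻²

ΔT = -4.6 K, ΔS = +1.43 psu (deep − shallow).
Δρ/ρ₀ = −αΔT + βΔS = 7.36 × 10⁻⁴ + 1.1297 × 10⁻³ = 1.8657 × 10⁻³, so Δρ ≈ 1.912 kg m⁻³.
N² = (g/ρ₀)·Δρ/Δz = g·(Δρ/ρ₀)/Δz = 9.8 × 1.8657 × 10⁻³ / 84 = 2.1767 × 10⁻⁴ s⁻² ≈ 2.18 × 10⁻⁴ s⁻².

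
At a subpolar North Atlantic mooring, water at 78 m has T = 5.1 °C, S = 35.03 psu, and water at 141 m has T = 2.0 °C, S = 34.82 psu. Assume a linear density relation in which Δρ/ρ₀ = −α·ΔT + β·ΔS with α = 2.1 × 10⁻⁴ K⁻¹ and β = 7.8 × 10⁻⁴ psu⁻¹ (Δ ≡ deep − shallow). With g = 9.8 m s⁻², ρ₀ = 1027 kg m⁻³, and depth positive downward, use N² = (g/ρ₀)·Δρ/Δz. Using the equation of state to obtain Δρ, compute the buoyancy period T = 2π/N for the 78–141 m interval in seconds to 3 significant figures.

ΔT = -3.1 K, ΔS = -0.21 psu (deep − shallow).
Δρ/ρ₀ = −αΔT + βΔS = 6.51 × 10⁻⁴ − 1.638 × 10⁻⁴ = 4.872 × 10⁻⁴, so Δρ ≈ 0.5004 kg m⁻³.
N² = (g/ρ₀)·Δρ/Δz = g·(Δρ/ρ₀)/Δz = 9.8 × 4.872 × 10⁻⁴ / 63 = 7.5787 × 10⁻⁵ s⁻².
N = √(7.5787 × 10⁻⁵) = 8.7056 × 10⁻³ rad s⁻¹ → T = 2π/N = 721.74 s ≈ 722 s.

722 s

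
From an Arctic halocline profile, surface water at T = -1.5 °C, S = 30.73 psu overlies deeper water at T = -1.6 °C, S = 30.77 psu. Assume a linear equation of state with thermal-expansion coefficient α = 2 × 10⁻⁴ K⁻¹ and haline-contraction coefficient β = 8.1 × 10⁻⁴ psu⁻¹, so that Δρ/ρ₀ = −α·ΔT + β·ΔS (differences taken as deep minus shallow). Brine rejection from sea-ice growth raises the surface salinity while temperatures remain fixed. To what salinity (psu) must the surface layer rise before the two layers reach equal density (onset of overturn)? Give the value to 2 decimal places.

30.79 psu

Neutral buoyancy requires −α(T_deep − T_surf) + β(S_deep − S_surf′) = 0.
S_surf′ = S_deep − (α/β)·ΔT = 30.77 − (2 × 10⁻⁴/8.1 × 10⁻⁴)·(-0.1) = 30.7947 psu.
Increase required: 30.7947 − 30.73 = 0.0647 psu.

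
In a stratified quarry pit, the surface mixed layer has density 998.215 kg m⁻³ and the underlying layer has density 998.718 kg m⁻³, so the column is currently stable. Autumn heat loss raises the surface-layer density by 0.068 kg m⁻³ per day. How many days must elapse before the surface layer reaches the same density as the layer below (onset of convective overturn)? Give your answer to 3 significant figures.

Density deficit of the surface layer: 998.718 − 998.215 = 0.503 kg m⁻³.
Required change = 0.503 / 0.068 = 7.40 days.

7.40 days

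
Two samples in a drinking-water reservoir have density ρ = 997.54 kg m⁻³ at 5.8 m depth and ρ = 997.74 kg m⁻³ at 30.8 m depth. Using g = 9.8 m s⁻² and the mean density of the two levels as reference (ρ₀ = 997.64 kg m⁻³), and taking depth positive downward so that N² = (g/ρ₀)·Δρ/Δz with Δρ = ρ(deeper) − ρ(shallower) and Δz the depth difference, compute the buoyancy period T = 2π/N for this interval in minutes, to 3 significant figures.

11.8 min

Δρ = 997.74 − 997.54 = 0.20 kg m⁻³ over Δz = 30.8 − 5.8 = 25 m.
N² = (9.8/997.64) × (0.20/25) = 7.8585 × 10⁻⁵ s⁻².
N = √(7.8585 × 10⁻⁵) = 8.8648 × 10⁻³ rad s⁻¹, so T = 2π/N = 708.78 s = 11.813 min ≈ 11.8 min.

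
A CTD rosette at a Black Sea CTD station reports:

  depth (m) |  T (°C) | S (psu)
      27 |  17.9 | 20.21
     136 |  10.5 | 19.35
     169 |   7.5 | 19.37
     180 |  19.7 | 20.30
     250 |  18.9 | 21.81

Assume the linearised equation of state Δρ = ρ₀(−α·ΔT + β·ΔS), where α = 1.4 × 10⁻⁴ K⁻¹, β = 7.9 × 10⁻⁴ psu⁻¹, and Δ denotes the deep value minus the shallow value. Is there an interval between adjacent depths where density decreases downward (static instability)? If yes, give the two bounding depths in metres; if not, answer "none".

169–180 m

Evaluate Δρ/ρ₀ = −αΔT + βΔS across each adjacent pair:
  27–136 m: −αΔT+βΔS = −(1.4 × 10⁻⁴)(-7.4)+(7.9 × 10⁻⁴)(-0.86) = 3.6 × 10⁻⁴ → stable
  136–169 m: −αΔT+βΔS = −(1.4 × 10⁻⁴)(-3.0)+(7.9 × 10⁻⁴)(+0.02) = 4.4 × 10⁻⁴ → stable
  169–180 m: −αΔT+βΔS = −(1.4 × 10⁻⁴)(+12.2)+(7.9 × 10⁻⁴)(+0.93) = -9.7 × 10⁻⁴ → UNSTABLE
  180–250 m: −αΔT+βΔS = −(1.4 × 10⁻⁴)(-0.8)+(7.9 × 10⁻⁴)(+1.51) = 1.3 × 10⁻³ → stable
The 169–180 m interval has Δρ < 0: lighter water underlies denser water.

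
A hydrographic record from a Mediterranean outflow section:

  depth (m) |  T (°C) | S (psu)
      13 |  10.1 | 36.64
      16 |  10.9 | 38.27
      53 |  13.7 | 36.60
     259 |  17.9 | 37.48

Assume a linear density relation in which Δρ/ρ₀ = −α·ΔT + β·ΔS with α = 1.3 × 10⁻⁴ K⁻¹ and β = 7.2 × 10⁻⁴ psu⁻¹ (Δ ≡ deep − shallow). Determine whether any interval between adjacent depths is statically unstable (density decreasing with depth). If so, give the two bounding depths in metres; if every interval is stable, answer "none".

16–53 m

Evaluate Δρ/ρ₀ = −αΔT + βΔS across each adjacent pair:
  13–16 m: −αΔT+βΔS = −(1.3 × 10⁻⁴)(+0.8)+(7.2 × 10⁻⁴)(+1.63) = 1.1 × 10⁻³ → stable
  16–53 m: −αΔT+βΔS = −(1.3 × 10⁻⁴)(+2.8)+(7.2 × 10⁻⁴)(-1.67) = -1.6 × 10⁻³ → UNSTABLE
  53–259 m: −αΔT+βΔS = −(1.3 × 10⁻⁴)(+4.2)+(7.2 × 10⁻⁴)(+0.88) = 8.8 × 10⁻⁵ → stable
The 16–53 m interval has Δρ < 0: lighter water underlies denser water.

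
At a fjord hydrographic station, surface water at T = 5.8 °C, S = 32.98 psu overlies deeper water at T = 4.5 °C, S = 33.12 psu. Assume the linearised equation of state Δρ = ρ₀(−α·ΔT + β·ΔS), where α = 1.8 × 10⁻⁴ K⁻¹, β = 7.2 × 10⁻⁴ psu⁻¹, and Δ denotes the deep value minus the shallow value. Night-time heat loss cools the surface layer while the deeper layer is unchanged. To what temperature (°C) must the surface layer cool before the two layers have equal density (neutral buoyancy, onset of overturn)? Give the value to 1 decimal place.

Neutral buoyancy requires Δρ = 0, i.e. −α(T_deep − T_surf′) + β(S_deep − S_surf) = 0.
T_surf′ = T_deep − (β/α)·ΔS = 4.5 − (7.2 × 10⁻⁴/1.8 × 10⁻⁴)·(+0.14) = 3.940 °C.
Cooling required: 5.8 − (3.940) = 1.860 °C.

3.9 °C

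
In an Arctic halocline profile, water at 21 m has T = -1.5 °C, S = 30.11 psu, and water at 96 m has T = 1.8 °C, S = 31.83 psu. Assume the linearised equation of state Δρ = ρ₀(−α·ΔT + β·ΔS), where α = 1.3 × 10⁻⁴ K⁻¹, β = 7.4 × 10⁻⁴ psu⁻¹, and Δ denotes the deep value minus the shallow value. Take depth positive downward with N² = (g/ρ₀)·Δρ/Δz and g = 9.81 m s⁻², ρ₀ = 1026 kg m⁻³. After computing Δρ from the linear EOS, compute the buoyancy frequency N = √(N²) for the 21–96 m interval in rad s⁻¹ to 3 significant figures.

ΔT = +3.3 K, ΔS = +1.72 psu (deep − shallow).
Δρ/ρ₀ = −αΔT + βΔS = -4.29 × 10⁻⁴ + 1.2728 × 10⁻³ = 8.438 × 10⁻⁴, so Δρ ≈ 0.8657 kg m⁻³.
N² = (g/ρ₀)·Δρ/Δz = g·(Δρ/ρ₀)/Δz = 9.81 × 8.438 × 10⁻⁴ / 75 = 1.1037 × 10⁻⁴ s⁻².
N = √(1.1037 × 10⁻⁴) = 0.010506 rad s⁻¹ ≈ 0.0105 rad s⁻¹.

0.0105 rad s⁻¹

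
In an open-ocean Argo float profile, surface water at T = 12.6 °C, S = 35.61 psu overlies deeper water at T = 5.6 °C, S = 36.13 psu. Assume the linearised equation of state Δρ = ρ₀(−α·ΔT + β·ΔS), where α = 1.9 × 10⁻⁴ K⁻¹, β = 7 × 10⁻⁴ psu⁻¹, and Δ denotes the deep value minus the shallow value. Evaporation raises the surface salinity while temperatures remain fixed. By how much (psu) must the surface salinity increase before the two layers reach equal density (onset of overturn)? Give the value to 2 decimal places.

2.42 psu

Neutral buoyancy requires −α(T_deep − T_surf) + β(S_deep − S_surf′) = 0.
S_surf′ = S_deep − (α/β)·ΔT = 36.13 − (1.9 × 10⁻⁴/7 × 10⁻⁴)·(-7.0) = 38.0300 psu.
Increase required: 38.0300 − 35.61 = 2.4200 psu.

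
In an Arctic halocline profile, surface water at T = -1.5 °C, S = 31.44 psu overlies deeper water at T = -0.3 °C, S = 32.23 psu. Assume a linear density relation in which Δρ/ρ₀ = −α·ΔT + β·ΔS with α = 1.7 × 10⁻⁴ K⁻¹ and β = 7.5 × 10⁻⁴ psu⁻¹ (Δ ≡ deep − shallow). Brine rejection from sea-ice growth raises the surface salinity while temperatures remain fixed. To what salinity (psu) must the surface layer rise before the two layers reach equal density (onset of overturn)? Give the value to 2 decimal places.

Neutral buoyancy requires −α(T_deep − T_surf) + β(S_deep − S_surf′) = 0.
S_surf′ = S_deep − (α/β)·ΔT = 32.23 − (1.7 × 10⁻⁴/7.5 × 10⁻⁴)·(+1.2) = 31.9580 psu.
Increase required: 31.9580 − 31.44 = 0.5180 psu.

31.96 psu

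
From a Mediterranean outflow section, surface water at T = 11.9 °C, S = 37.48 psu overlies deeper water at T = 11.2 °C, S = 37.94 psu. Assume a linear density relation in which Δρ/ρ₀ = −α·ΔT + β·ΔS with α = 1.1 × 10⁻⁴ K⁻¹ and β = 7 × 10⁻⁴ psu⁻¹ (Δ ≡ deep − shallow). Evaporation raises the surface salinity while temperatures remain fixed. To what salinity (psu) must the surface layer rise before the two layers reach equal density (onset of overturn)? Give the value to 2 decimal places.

Neutral buoyancy requires −α(T_deep − T_surf) + β(S_deep − S_surf′) = 0.
S_surf′ = S_deep − (α/β)·ΔT = 37.94 − (1.1 × 10⁻⁴/7 × 10⁻⁴)·(-0.7) = 38.0500 psu.
Increase required: 38.0500 − 37.48 = 0.5700 psu.

38.05 psu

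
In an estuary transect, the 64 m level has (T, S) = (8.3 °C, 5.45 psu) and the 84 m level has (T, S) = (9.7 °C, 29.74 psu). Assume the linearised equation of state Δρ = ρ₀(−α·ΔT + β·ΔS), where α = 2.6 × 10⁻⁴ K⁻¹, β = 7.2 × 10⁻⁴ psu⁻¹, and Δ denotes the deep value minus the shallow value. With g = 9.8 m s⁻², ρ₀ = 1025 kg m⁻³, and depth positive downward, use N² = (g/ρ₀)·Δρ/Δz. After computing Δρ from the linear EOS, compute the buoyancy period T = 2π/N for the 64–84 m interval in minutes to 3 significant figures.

1.14 min

ΔT = +1.4 K, ΔS = +24.29 psu (deep − shallow).
Δρ/ρ₀ = −αΔT + βΔS = -3.64 × 10⁻⁴ + 0.0174888 = 0.0171248, so Δρ ≈ 17.55 kg m⁻³.
N² = (g/ρ₀)·Δρ/Δz = g·(Δρ/ρ₀)/Δz = 9.8 × 0.0171248 / 20 = 8.3912 × 10⁻³ s⁻².
N = √(8.3912 × 10⁻³) = 0.091603 rad s⁻¹ → T = 2π/N = 68.591 s = 1.1432 min ≈ 1.14 min.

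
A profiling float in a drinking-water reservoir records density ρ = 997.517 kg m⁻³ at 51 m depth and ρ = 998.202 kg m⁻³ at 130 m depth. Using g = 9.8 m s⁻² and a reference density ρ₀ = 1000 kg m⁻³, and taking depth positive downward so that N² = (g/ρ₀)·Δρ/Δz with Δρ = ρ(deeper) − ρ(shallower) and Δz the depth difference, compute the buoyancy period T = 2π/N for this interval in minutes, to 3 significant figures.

11.4 min

Δρ = 998.202 − 997.517 = 0.685 kg m⁻³ over Δz = 130 − 51 = 79 m.
N² = (9.8/1000) × (0.685/79) = 8.4975 × 10⁻⁵ s⁻².
N = √(8.4975 × 10⁻⁵) = 9.2182 × 10⁻³ rad s⁻¹, so T = 2π/N = 681.61 s = 11.360 min ≈ 11.4 min.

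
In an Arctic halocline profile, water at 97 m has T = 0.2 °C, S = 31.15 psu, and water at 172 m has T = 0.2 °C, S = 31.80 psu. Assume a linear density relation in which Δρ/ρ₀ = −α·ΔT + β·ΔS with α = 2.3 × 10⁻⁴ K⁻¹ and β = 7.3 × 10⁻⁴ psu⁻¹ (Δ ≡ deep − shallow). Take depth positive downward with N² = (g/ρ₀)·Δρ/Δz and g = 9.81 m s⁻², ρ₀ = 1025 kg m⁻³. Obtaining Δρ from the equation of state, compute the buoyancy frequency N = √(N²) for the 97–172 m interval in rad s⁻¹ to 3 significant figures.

ΔT = +0.0 K, ΔS = +0.65 psu (deep − shallow).
Δρ/ρ₀ = −αΔT + βΔS = 0 + 4.745 × 10⁻⁴ = 4.745 × 10⁻⁴, so Δρ ≈ 0.4864 kg m⁻³.
N² = (g/ρ₀)·Δρ/Δz = g·(Δρ/ρ₀)/Δz = 9.81 × 4.745 × 10⁻⁴ / 75 = 6.2065 × 10⁻⁵ s⁻².
N = √(6.2065 × 10⁻⁵) = 7.8781 × 10⁻³ rad s⁻¹ ≈ 7.88 × 10⁻³ rad s⁻¹.

7.88 × 10⁻³ rad s⁻¹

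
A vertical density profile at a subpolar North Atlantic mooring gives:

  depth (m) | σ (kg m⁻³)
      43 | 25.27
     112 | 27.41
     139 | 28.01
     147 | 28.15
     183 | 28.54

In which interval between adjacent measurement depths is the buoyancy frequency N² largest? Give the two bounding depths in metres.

Compute the density gradient over each adjacent pair:
  43–112 m: Δρ/Δz = 2.14/69 = 0.031 kg m⁻⁴
  112–139 m: Δρ/Δz = 0.60/27 = 0.022 kg m⁻⁴
  139–147 m: Δρ/Δz = 0.14/8 = 0.018 kg m⁻⁴
  147–183 m: Δρ/Δz = 0.39/36 = 0.011 kg m⁻⁴
The largest gradient is in the 43–112 m interval — the pycnocline.

43–112 m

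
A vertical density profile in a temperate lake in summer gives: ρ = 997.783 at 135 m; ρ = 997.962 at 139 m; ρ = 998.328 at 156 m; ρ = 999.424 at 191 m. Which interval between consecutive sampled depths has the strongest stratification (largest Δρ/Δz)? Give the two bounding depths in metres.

135–139 m

Compute the density gradient over each adjacent pair:
  135–139 m: Δρ/Δz = 0.179/4 = 0.045 kg m⁻⁴
  139–156 m: Δρ/Δz = 0.366/17 = 0.022 kg m⁻⁴
  156–191 m: Δρ/Δz = 1.096/35 = 0.031 kg m⁻⁴
The largest gradient is in the 135–139 m interval — the pycnocline.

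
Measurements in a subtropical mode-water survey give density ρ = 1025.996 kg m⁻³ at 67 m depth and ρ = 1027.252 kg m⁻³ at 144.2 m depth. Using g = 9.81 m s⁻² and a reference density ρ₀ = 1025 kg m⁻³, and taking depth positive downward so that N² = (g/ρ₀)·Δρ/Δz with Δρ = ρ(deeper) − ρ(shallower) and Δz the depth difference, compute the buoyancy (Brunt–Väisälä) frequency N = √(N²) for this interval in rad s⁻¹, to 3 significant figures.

Δρ = 1027.252 − 1025.996 = 1.256 kg m⁻³ over Δz = 144.2 − 67 = 77.2 m.
N² = (9.81/1025) × (1.256/77.2) = 1.5571 × 10⁻⁴ s⁻².
N = √(1.5571 × 10⁻⁴) = 0.012478 rad s⁻¹ ≈ 0.0125 rad s⁻¹.

0.0125 rad s⁻¹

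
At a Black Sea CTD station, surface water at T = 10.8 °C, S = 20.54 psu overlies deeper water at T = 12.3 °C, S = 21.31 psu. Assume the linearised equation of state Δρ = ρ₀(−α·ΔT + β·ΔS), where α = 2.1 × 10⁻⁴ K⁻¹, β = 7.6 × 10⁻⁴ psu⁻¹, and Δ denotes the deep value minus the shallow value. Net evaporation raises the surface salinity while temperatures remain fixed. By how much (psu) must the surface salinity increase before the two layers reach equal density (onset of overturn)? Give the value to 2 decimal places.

Neutral buoyancy requires −α(T_deep − T_surf) + β(S_deep − S_surf′) = 0.
S_surf′ = S_deep − (α/β)·ΔT = 21.31 − (2.1 × 10⁻⁴/7.6 × 10⁻⁴)·(+1.5) = 20.8955 psu.
Increase required: 20.8955 − 20.54 = 0.3555 psu.

0.36 psu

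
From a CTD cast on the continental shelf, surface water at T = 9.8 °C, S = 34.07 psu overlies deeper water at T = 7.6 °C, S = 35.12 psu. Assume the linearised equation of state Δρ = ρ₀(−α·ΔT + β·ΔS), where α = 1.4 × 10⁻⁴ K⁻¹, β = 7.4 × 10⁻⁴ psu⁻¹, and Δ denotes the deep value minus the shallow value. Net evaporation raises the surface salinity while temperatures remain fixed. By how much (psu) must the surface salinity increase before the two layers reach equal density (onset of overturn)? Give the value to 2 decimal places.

Neutral buoyancy requires −α(T_deep − T_surf) + β(S_deep − S_surf′) = 0.
S_surf′ = S_deep − (α/β)·ΔT = 35.12 − (1.4 × 10⁻⁴/7.4 × 10⁻⁴)·(-2.2) = 35.5362 psu.
Increase required: 35.5362 − 34.07 = 1.4662 psu.

1.47 psu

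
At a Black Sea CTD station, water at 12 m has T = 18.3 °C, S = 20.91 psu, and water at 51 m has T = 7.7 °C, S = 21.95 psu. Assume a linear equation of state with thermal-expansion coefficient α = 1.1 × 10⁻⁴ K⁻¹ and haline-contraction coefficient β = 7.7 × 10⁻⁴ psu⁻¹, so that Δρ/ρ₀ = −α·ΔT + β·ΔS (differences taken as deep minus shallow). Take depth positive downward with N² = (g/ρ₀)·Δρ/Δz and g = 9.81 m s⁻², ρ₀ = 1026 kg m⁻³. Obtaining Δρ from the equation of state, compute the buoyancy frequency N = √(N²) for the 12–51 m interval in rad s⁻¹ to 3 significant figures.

0.0222 rad s⁻¹

ΔT = -10.6 K, ΔS = +1.04 psu (deep − shallow).
Δρ/ρ₀ = −αΔT + βΔS = 1.166 × 10⁻³ + 8.008 × 10⁻⁴ = 1.9668 × 10⁻³, so Δρ ≈ 2.018 kg m⁻³.
N² = (g/ρ₀)·Δρ/Δz = g·(Δρ/ρ₀)/Δz = 9.81 × 1.9668 × 10⁻³ / 39 = 4.9473 × 10⁻⁴ s⁻².
N = √(4.9473 × 10⁻⁴) = 0.022243 rad s⁻¹ ≈ 0.0222 rad s⁻¹.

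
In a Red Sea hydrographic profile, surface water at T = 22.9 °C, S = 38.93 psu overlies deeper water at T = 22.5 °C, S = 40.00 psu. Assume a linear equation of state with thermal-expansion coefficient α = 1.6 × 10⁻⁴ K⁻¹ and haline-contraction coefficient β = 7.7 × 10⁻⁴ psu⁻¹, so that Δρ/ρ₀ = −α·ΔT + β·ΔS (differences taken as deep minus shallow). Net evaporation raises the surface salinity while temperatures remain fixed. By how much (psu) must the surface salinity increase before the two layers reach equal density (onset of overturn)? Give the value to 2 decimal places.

1.15 psu

Neutral buoyancy requires −α(T_deep − T_surf) + β(S_deep − S_surf′) = 0.
S_surf′ = S_deep − (α/β)·ΔT = 40.00 − (1.6 × 10⁻⁴/7.7 × 10⁻⁴)·(-0.4) = 40.0831 psu.
Increase required: 40.0831 − 38.93 = 1.1531 psu.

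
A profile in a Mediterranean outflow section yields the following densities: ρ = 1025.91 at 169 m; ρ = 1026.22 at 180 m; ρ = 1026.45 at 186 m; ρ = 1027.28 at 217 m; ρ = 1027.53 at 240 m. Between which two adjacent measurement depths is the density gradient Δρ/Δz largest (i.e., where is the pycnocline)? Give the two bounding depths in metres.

180–186 m

Compute the density gradient over each adjacent pair:
  169–180 m: Δρ/Δz = 0.31/11 = 0.028 kg m⁻⁴
  180–186 m: Δρ/Δz = 0.23/6 = 0.038 kg m⁻⁴
  186–217 m: Δρ/Δz = 0.83/31 = 0.027 kg m⁻⁴
  217–240 m: Δρ/Δz = 0.25/23 = 0.011 kg m⁻⁴
The largest gradient is in the 180–186 m interval — the pycnocline.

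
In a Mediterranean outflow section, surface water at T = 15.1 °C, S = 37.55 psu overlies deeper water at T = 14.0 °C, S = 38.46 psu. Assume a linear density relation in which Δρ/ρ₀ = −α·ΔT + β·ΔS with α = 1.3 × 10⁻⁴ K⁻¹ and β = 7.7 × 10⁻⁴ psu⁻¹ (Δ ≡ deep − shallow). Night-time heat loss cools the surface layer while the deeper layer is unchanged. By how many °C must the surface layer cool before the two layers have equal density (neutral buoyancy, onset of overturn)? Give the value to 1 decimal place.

6.5 °C

Neutral buoyancy requires Δρ = 0, i.e. −α(T_deep − T_surf′) + β(S_deep − S_surf) = 0.
T_surf′ = T_deep − (β/α)·ΔS = 14.0 − (7.7 × 10⁻⁴/1.3 × 10⁻⁴)·(+0.91) = 8.610 °C.
Cooling required: 15.1 − (8.610) = 6.490 °C.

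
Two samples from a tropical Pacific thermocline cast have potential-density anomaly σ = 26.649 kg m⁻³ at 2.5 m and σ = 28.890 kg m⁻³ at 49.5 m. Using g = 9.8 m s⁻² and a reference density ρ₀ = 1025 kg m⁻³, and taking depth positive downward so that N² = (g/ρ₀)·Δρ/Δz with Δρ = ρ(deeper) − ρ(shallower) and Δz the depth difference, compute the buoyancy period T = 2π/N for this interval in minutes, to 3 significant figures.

Δρ = 1028.890 − 1026.649 = 2.241 kg m⁻³ over Δz = 49.5 − 2.5 = 47 m.
N² = (9.8/1025) × (2.241/47) = 4.5588 × 10⁻⁴ s⁻².
N = √(4.5588 × 10⁻⁴) = 0.021351 rad s⁻¹, so T = 2π/N = 294.28 s = 4.9047 min ≈ 4.90 min.

4.90 min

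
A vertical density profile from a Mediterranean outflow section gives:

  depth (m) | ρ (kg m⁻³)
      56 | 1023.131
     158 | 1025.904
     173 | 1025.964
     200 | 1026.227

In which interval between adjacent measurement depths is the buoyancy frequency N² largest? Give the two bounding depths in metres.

56–158 m

Compute the density gradient over each adjacent pair:
  56–158 m: Δρ/Δz = 2.773/102 = 0.027 kg m⁻⁴
  158–173 m: Δρ/Δz = 0.060/15 = 4.0 × 10⁻³ kg m⁻⁴
  173–200 m: Δρ/Δz = 0.263/27 = 9.7 × 10⁻³ kg m⁻⁴
The largest gradient is in the 56–158 m interval — the pycnocline.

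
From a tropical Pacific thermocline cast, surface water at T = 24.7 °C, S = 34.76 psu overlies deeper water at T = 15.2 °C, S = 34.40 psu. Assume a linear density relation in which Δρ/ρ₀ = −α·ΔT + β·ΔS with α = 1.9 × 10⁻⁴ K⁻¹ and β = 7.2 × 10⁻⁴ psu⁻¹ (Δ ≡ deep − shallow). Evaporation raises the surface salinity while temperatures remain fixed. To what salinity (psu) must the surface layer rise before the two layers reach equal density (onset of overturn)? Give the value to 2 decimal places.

Neutral buoyancy requires −α(T_deep − T_surf) + β(S_deep − S_surf′) = 0.
S_surf′ = S_deep − (α/β)·ΔT = 34.40 − (1.9 × 10⁻⁴/7.2 × 10⁻⁴)·(-9.5) = 36.9069 psu.
Increase required: 36.9069 − 34.76 = 2.1469 psu.

36.91 psu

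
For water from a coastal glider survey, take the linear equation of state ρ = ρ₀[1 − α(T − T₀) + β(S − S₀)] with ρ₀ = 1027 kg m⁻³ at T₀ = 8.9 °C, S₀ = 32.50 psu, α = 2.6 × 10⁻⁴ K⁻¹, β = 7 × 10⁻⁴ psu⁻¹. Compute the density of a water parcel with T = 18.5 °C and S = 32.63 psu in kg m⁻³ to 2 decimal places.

T − T₀ = +9.6 K, S − S₀ = +0.13 psu.
Bracket = 1 − α·(+9.6) + β·(+0.13) = 1 + (-2.405 × 10⁻³) = 0.9975950.
ρ = 1027 × 0.9975950 = 1024.53 kg m⁻³.

1024.53 kg m⁻³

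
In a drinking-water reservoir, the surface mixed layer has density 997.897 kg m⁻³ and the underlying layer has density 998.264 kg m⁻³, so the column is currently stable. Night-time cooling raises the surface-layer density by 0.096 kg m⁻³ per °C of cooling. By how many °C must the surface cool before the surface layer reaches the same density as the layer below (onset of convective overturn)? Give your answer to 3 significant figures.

Density deficit of the surface layer: 998.264 − 997.897 = 0.367 kg m⁻³.
Required change = 0.367 / 0.096 = 3.82 °C.

3.82 °C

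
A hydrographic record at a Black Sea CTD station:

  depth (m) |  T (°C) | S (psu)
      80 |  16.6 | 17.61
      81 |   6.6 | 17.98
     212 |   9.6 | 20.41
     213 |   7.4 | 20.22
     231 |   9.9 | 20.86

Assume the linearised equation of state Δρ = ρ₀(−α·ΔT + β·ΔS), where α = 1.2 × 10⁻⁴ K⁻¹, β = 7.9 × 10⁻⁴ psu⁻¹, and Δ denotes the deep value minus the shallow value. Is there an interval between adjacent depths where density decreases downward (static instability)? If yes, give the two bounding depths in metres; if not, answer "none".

none

Evaluate Δρ/ρ₀ = −αΔT + βΔS across each adjacent pair:
  80–81 m: −αΔT+βΔS = −(1.2 × 10⁻⁴)(-10.0)+(7.9 × 10⁻⁴)(+0.37) = 1.5 × 10⁻³ → stable
  81–212 m: −αΔT+βΔS = −(1.2 × 10⁻⁴)(+3.0)+(7.9 × 10⁻⁴)(+2.43) = 1.6 × 10⁻³ → stable
  212–213 m: −αΔT+βΔS = −(1.2 × 10⁻⁴)(-2.2)+(7.9 × 10⁻⁴)(-0.19) = 1.1 × 10⁻⁴ → stable
  213–231 m: −αΔT+βΔS = −(1.2 × 10⁻⁴)(+2.5)+(7.9 × 10⁻⁴)(+0.64) = 2.1 × 10⁻⁴ → stable
Every interval has Δρ > 0: the column is stably stratified throughout.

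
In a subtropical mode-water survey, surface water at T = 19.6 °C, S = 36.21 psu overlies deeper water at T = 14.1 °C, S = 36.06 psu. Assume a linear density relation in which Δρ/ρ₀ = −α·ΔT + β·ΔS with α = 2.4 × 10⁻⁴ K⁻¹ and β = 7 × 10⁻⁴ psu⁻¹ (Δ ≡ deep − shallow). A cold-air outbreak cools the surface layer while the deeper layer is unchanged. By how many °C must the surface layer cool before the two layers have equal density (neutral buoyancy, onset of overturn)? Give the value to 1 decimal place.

Neutral buoyancy requires Δρ = 0, i.e. −α(T_deep − T_surf′) + β(S_deep − S_surf) = 0.
T_surf′ = T_deep − (β/α)·ΔS = 14.1 − (7 × 10⁻⁴/2.4 × 10⁻⁴)·(-0.15) = 14.537 °C.
Cooling required: 19.6 − (14.537) = 5.063 °C.

5.1 °C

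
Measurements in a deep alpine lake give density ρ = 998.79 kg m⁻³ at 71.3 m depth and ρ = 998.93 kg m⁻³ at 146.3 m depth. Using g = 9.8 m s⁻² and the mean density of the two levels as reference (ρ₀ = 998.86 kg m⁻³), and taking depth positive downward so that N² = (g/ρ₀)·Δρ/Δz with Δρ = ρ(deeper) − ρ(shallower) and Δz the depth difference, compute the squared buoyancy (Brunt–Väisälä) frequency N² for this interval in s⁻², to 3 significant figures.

Δρ = 998.93 − 998.79 = 0.14 kg m⁻³ over Δz = 146.3 − 71.3 = 75 m.
N² = (9.8/998.86) × (0.14/75) = 1.8314 × 10⁻⁵ s⁻² ≈ 1.83 × 10⁻⁵ s⁻².
N² > 0, so the interval is statically stable.

1.83 × 10⁻⁵ s⁻²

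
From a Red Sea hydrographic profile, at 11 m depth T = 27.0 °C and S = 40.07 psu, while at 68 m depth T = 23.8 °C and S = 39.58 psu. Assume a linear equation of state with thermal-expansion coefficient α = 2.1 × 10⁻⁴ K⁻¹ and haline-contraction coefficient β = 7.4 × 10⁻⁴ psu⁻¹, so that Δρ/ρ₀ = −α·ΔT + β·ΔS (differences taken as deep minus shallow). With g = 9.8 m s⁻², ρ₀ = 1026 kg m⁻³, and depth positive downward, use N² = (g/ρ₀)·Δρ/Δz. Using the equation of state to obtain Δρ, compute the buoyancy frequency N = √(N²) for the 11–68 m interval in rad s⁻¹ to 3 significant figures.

7.29 × 10⁻³ rad s⁻¹

ΔT = -3.2 K, ΔS = -0.49 psu (deep − shallow).
Δρ/ρ₀ = −αΔT + βΔS = 6.72 × 10⁻⁴ − 3.626 × 10⁻⁴ = 3.094 × 10⁻⁴, so Δρ ≈ 0.3174 kg m⁻³.
N² = (g/ρ₀)·Δρ/Δz = g·(Δρ/ρ₀)/Δz = 9.8 × 3.094 × 10⁻⁴ / 57 = 5.3195 × 10⁻⁵ s⁻².
N = √(5.3195 × 10⁻⁵) = 7.2935 × 10⁻³ rad s⁻¹ ≈ 7.29 × 10⁻³ rad s⁻¹.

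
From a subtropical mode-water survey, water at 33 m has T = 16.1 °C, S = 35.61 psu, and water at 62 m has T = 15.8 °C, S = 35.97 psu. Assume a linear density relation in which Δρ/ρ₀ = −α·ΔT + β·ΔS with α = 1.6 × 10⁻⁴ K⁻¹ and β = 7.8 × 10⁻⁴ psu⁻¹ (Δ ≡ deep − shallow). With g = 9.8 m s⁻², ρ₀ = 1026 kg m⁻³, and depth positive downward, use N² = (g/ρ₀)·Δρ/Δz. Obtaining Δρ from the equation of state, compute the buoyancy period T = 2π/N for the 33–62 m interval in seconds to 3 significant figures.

ΔT = -0.3 K, ΔS = +0.36 psu (deep − shallow).
Δρ/ρ₀ = −αΔT + βΔS = 4.80 × 10⁻⁵ + 2.808 × 10⁻⁴ = 3.288 × 10⁻⁴, so Δρ ≈ 0.3373 kg m⁻³.
N² = (g/ρ₀)·Δρ/Δz = g·(Δρ/ρ₀)/Δz = 9.8 × 3.288 × 10⁻⁴ / 29 = 1.1111 × 10⁻⁴ s⁻².
N = √(1.1111 × 10⁻⁴) = 0.010541 rad s⁻¹ → T = 2π/N = 596.07 s ≈ 596 s.

596 s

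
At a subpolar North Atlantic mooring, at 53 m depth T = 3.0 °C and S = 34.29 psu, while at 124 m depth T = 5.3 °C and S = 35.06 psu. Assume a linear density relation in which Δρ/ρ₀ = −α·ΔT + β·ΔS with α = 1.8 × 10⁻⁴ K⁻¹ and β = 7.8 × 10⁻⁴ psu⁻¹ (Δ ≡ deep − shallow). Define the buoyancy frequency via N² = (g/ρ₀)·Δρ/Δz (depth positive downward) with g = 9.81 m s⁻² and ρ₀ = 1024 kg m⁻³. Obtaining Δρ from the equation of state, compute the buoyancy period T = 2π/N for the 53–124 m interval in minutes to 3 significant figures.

20.6 min

ΔT = +2.3 K, ΔS = +0.77 psu (deep − shallow).
Δρ/ρ₀ = −αΔT + βΔS = -4.14 × 10⁻⁴ + 6.006 × 10⁻⁴ = 1.866 × 10⁻⁴, so Δρ ≈ 0.1911 kg m⁻³.
N² = (g/ρ₀)·Δρ/Δz = g·(Δρ/ρ₀)/Δz = 9.81 × 1.866 × 10⁻⁴ / 71 = 2.5782 × 10⁻⁵ s⁻².
N = √(2.5782 × 10⁻⁵) = 5.0776 × 10⁻³ rad s⁻¹ → T = 2π/N = 1.2374 × 10³ s = 20.623 min ≈ 20.6 min.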